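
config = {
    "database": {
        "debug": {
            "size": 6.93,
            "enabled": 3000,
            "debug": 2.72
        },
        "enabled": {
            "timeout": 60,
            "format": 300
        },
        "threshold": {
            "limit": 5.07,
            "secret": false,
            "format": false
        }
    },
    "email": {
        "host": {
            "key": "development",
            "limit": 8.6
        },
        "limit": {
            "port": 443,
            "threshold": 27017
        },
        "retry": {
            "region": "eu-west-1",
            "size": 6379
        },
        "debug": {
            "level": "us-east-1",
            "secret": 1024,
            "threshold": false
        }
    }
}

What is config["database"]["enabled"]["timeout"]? 60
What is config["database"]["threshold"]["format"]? False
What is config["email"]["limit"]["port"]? 443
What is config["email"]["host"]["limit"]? 8.6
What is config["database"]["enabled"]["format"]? 300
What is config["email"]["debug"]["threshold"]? False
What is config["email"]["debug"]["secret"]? 1024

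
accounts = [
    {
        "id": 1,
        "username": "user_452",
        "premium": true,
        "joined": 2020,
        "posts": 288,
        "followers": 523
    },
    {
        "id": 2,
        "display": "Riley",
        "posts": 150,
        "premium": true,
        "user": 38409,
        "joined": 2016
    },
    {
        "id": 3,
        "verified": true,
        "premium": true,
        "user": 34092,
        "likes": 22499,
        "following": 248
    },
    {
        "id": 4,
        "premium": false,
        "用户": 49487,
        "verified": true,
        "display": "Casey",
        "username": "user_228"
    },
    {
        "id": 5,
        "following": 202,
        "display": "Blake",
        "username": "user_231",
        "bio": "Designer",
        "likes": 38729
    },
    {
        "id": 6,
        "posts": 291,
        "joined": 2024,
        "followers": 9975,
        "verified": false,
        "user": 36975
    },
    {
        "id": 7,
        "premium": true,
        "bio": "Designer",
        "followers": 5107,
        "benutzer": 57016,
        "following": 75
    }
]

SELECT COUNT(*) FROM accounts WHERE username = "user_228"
1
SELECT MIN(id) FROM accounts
1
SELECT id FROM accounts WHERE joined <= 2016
[2]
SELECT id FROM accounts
[1, 2, 3, 4, 5, 6, 7]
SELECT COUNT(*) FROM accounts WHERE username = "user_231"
1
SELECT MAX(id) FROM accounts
7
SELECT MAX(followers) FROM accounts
9975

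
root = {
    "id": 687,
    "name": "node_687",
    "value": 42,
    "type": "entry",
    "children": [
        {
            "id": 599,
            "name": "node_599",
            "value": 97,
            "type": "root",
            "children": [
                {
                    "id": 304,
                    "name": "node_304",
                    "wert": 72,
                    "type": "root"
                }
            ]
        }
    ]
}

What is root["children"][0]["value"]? 97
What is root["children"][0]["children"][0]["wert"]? 72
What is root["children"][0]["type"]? "root"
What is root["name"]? "node_687"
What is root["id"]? 687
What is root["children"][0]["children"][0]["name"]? "node_304"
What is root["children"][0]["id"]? 599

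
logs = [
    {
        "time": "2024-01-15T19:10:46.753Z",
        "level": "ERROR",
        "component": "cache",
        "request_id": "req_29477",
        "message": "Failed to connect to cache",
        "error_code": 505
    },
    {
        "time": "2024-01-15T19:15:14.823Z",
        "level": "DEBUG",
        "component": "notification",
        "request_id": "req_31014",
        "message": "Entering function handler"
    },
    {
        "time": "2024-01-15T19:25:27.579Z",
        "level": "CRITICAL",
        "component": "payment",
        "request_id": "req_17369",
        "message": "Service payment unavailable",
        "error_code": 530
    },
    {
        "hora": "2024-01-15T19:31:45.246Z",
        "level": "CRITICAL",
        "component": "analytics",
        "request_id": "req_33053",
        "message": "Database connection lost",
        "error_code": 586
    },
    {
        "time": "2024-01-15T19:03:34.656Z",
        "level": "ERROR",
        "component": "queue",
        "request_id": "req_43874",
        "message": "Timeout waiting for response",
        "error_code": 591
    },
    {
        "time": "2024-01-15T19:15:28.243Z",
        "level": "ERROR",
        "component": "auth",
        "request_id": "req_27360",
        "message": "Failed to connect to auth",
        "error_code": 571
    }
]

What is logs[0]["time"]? "2024-01-15T19:10:46.753Z"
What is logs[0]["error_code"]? 505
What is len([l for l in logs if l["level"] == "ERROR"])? 3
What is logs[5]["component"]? "auth"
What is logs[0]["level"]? "ERROR"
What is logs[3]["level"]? "CRITICAL"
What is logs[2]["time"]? "2024-01-15T19:25:27.579Z"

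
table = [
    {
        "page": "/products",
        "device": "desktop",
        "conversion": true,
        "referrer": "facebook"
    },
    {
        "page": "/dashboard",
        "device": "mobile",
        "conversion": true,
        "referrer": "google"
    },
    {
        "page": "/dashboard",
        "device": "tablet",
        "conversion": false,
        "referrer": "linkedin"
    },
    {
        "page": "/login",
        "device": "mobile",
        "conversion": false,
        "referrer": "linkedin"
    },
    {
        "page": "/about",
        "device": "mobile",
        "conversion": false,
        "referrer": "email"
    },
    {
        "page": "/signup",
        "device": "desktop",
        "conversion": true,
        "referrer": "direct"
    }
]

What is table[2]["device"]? "tablet"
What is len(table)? 6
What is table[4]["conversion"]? False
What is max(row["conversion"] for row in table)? True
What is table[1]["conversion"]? True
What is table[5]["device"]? "desktop"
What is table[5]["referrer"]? "direct"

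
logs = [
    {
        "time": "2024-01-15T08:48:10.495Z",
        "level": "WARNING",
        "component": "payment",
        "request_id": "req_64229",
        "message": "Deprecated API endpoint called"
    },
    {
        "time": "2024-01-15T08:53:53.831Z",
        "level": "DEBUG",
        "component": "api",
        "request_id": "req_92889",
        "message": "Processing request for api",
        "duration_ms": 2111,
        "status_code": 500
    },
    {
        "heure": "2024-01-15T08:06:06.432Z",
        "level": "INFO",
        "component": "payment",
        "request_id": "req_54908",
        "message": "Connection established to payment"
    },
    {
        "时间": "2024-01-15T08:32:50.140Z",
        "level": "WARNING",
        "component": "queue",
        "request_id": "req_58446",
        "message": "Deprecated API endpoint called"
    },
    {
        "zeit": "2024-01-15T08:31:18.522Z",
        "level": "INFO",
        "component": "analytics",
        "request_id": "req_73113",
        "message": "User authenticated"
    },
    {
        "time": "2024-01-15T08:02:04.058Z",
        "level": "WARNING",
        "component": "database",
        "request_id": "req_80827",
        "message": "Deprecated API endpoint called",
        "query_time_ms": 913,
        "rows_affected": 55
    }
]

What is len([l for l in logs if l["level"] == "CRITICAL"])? 0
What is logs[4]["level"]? "INFO"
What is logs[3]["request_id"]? "req_58446"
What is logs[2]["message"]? "Connection established to payment"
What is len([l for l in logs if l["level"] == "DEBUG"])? 1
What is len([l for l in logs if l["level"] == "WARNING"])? 3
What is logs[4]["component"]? "analytics"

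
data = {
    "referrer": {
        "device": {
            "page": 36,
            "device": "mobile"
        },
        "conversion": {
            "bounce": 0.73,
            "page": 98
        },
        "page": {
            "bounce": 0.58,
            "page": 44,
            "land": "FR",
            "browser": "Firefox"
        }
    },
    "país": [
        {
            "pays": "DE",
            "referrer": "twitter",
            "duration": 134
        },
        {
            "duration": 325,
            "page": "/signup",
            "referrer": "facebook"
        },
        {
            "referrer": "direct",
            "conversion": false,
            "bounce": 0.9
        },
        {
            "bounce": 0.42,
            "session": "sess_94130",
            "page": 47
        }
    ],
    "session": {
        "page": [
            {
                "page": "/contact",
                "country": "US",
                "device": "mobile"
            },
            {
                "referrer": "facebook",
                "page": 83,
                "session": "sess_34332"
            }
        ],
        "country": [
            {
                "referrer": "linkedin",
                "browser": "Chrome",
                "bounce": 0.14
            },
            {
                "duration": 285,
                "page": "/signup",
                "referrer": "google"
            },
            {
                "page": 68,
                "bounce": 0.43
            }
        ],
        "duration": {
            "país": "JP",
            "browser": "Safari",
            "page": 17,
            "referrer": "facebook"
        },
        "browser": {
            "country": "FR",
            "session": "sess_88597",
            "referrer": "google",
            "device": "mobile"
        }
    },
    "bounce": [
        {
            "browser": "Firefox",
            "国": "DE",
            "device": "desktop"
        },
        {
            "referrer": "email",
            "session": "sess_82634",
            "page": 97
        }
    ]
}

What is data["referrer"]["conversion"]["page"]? 98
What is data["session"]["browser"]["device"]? "mobile"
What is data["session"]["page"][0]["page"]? "/contact"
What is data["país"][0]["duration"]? 134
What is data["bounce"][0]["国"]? "DE"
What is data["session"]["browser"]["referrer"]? "google"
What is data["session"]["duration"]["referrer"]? "facebook"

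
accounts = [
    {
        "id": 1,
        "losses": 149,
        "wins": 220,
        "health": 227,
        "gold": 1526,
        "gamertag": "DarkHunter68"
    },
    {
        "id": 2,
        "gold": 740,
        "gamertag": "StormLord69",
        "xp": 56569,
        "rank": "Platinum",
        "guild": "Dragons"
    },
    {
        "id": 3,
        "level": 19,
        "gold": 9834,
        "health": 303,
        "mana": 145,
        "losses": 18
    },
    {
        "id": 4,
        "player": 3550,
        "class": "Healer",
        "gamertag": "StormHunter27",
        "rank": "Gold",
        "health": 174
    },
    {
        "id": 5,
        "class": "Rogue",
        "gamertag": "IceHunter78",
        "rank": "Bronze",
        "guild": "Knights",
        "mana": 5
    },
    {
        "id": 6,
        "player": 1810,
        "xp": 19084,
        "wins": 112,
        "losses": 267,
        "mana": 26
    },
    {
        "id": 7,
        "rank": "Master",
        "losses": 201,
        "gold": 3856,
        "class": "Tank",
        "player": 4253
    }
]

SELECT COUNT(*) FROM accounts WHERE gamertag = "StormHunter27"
1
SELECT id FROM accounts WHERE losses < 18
[]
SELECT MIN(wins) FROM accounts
112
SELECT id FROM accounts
[1, 2, 3, 4, 5, 6, 7]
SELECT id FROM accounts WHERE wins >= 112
[1, 6]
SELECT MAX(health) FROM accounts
303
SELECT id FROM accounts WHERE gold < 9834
[1, 2, 7]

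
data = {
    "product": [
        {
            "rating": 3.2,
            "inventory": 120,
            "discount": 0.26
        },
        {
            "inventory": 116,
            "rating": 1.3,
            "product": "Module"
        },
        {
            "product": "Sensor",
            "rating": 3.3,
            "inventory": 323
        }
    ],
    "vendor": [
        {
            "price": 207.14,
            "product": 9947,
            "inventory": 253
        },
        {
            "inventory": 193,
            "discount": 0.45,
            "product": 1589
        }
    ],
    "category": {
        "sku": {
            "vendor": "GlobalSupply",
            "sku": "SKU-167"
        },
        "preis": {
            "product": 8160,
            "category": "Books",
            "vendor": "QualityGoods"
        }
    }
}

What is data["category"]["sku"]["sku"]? "SKU-167"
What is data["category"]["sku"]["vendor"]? "GlobalSupply"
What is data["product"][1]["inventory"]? 116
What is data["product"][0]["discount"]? 0.26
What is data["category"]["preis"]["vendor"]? "QualityGoods"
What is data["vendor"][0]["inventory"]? 253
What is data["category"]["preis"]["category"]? "Books"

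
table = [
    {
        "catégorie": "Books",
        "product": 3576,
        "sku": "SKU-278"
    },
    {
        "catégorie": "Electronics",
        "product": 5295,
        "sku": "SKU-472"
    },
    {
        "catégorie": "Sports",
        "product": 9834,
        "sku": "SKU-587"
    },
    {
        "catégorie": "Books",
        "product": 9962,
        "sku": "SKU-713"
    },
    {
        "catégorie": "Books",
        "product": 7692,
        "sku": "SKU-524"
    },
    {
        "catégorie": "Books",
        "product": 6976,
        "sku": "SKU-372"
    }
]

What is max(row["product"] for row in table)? 9962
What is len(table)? 6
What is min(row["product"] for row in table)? 3576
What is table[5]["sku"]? "SKU-372"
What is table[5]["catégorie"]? "Books"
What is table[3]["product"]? 9962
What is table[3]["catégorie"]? "Books"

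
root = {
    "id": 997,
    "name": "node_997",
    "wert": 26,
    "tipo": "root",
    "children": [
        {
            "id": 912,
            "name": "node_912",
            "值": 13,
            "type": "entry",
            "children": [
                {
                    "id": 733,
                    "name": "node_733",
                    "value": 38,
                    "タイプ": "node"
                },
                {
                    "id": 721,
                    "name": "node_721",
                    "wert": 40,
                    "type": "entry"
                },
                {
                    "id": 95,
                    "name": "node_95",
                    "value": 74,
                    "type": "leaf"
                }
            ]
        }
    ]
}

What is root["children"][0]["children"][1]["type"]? "entry"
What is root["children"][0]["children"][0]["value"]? 38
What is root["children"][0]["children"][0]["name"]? "node_733"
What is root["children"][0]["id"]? 912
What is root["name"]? "node_997"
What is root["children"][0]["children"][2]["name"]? "node_95"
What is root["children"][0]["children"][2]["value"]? 74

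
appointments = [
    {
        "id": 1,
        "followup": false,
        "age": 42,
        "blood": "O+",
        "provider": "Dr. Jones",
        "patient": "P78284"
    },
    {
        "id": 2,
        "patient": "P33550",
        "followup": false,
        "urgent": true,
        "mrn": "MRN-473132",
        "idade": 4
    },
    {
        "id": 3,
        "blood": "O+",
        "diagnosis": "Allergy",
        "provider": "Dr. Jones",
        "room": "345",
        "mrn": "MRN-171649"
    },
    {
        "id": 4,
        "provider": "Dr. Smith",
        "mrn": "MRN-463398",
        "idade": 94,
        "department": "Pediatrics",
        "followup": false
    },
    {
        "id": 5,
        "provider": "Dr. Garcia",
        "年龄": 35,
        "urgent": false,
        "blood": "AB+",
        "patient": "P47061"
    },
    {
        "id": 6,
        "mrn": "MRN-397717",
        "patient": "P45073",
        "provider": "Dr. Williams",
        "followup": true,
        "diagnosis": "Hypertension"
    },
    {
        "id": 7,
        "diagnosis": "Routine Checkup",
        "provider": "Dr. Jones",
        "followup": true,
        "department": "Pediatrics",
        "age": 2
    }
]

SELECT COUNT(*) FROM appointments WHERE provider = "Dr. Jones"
3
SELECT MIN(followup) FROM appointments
False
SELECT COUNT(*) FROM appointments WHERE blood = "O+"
2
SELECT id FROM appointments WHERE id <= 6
[1, 2, 3, 4, 5, 6]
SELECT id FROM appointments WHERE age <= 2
[7]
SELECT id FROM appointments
[1, 2, 3, 4, 5, 6, 7]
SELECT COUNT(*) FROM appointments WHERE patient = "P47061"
1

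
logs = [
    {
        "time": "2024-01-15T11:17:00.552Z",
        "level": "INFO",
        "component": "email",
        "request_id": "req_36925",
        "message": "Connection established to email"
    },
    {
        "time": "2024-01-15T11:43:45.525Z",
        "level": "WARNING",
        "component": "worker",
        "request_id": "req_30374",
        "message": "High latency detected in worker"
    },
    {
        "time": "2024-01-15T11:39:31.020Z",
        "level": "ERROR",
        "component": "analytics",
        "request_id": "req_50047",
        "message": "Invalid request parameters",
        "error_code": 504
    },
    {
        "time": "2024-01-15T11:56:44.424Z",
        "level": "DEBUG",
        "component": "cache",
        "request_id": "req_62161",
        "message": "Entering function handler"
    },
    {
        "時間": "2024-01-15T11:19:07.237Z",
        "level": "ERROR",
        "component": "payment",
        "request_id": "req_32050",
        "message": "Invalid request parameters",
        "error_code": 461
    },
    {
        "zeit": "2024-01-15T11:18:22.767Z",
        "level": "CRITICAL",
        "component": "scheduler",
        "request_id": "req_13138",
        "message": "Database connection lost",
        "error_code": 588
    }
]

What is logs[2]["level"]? "ERROR"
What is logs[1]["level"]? "WARNING"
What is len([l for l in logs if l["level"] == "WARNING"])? 1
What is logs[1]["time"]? "2024-01-15T11:43:45.525Z"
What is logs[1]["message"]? "High latency detected in worker"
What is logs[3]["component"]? "cache"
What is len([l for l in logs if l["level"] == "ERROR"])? 2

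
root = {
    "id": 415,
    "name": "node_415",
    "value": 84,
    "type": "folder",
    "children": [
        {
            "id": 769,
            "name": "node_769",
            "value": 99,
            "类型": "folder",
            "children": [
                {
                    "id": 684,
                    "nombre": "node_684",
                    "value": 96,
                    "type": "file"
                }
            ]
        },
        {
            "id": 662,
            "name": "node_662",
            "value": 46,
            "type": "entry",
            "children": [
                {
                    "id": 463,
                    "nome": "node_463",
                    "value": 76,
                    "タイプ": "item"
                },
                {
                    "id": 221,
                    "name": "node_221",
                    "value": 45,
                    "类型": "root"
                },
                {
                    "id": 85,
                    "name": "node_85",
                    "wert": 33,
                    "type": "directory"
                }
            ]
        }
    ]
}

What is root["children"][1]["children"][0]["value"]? 76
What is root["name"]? "node_415"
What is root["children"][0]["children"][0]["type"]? "file"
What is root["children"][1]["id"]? 662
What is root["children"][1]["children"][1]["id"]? 221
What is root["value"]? 84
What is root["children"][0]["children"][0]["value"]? 96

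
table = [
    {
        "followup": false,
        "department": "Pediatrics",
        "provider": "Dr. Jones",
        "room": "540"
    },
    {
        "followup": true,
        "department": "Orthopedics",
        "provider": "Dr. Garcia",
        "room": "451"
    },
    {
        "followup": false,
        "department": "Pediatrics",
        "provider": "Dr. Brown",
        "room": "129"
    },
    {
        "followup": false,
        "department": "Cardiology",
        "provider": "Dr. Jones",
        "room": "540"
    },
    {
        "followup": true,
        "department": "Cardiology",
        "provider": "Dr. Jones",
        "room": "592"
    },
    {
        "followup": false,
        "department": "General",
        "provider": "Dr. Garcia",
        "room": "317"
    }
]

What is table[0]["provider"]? "Dr. Jones"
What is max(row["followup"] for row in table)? True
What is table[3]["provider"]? "Dr. Jones"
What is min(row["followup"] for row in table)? False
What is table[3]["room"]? "540"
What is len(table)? 6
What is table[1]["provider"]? "Dr. Garcia"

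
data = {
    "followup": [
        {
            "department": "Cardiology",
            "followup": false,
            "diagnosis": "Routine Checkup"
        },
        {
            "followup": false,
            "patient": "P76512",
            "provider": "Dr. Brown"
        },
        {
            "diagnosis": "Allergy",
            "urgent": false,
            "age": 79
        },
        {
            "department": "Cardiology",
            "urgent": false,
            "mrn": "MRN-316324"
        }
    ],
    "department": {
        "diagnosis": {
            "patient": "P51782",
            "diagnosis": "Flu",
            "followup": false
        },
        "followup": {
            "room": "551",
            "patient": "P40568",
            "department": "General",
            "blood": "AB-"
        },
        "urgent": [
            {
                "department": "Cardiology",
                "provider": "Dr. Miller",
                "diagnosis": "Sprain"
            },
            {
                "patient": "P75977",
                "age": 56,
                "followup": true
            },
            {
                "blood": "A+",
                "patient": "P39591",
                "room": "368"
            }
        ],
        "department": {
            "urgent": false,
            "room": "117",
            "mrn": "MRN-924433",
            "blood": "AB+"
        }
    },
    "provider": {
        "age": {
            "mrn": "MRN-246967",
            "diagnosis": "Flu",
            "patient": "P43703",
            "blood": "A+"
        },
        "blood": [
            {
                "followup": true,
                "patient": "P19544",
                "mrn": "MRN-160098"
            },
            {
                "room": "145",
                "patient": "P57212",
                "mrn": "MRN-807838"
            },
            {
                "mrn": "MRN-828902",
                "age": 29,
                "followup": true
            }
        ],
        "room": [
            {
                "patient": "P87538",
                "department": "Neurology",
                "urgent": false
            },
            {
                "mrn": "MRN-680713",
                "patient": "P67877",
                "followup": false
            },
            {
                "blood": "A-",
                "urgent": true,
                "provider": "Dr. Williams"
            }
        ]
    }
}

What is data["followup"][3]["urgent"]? False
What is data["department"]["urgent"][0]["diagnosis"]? "Sprain"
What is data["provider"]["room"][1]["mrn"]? "MRN-680713"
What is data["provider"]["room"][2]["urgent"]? True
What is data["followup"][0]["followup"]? False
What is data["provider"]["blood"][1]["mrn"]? "MRN-807838"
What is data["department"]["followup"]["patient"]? "P40568"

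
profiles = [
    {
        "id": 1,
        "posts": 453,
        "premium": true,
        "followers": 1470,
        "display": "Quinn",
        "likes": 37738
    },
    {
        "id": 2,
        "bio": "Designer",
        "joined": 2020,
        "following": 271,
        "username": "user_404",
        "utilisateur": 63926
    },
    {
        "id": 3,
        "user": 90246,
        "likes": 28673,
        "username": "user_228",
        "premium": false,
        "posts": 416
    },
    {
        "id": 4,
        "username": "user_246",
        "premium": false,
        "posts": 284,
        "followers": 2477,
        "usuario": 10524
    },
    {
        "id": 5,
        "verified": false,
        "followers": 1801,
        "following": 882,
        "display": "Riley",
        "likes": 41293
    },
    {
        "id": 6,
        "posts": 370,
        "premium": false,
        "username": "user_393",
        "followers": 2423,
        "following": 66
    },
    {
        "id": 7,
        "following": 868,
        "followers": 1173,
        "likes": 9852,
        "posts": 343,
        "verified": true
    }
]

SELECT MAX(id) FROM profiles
7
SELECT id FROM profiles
[1, 2, 3, 4, 5, 6, 7]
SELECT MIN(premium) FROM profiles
False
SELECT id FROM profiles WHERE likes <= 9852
[7]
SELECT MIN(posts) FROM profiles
284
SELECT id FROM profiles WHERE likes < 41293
[1, 3, 7]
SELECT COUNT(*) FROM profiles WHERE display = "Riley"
1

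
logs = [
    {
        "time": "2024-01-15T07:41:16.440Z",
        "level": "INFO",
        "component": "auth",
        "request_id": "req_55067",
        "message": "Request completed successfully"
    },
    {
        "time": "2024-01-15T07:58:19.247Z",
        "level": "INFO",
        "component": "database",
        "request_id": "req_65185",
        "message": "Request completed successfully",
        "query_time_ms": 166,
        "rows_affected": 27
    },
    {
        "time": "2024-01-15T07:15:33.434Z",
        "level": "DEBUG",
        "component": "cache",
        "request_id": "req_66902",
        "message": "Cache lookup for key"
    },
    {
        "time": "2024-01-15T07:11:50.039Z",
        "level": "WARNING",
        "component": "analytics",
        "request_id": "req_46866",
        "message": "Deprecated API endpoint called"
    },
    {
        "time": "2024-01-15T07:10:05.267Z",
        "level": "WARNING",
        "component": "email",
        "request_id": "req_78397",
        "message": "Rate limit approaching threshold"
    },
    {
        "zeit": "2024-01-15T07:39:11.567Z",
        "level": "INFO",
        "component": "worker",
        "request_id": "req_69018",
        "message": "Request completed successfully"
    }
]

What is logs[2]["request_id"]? "req_66902"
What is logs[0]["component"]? "auth"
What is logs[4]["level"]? "WARNING"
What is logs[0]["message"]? "Request completed successfully"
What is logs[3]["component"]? "analytics"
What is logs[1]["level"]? "INFO"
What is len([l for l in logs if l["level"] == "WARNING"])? 2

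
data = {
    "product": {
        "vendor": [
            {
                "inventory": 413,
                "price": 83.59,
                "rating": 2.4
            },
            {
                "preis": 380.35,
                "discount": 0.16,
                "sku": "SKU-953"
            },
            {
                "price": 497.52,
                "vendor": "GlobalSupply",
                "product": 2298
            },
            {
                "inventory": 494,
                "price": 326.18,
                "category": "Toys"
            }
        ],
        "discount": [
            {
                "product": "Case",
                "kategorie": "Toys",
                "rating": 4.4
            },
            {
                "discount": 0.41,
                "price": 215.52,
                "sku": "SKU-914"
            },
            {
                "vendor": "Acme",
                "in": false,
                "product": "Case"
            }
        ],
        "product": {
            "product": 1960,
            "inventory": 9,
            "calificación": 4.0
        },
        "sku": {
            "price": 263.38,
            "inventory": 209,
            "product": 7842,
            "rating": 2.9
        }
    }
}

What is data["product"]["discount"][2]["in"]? False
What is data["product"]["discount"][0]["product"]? "Case"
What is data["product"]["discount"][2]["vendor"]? "Acme"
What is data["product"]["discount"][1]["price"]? 215.52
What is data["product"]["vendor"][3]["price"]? 326.18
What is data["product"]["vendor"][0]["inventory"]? 413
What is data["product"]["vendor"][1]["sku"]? "SKU-953"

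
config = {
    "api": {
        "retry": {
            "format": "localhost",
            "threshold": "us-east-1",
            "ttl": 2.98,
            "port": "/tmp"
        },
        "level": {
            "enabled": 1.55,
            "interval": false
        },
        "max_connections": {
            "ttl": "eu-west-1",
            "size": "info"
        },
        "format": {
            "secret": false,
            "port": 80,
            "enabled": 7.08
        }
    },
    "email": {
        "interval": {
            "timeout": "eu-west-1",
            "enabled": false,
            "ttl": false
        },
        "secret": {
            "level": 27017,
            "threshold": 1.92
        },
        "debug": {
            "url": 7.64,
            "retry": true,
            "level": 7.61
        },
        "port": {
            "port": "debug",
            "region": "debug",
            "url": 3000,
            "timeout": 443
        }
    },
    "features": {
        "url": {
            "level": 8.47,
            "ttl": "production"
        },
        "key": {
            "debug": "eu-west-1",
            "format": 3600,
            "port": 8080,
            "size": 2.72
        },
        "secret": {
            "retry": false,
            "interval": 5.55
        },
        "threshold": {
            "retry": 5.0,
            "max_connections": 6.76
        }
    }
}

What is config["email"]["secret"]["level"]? 27017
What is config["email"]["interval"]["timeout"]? "eu-west-1"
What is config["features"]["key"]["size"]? 2.72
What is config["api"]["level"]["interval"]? False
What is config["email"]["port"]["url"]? 3000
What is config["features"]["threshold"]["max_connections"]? 6.76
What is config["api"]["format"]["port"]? 80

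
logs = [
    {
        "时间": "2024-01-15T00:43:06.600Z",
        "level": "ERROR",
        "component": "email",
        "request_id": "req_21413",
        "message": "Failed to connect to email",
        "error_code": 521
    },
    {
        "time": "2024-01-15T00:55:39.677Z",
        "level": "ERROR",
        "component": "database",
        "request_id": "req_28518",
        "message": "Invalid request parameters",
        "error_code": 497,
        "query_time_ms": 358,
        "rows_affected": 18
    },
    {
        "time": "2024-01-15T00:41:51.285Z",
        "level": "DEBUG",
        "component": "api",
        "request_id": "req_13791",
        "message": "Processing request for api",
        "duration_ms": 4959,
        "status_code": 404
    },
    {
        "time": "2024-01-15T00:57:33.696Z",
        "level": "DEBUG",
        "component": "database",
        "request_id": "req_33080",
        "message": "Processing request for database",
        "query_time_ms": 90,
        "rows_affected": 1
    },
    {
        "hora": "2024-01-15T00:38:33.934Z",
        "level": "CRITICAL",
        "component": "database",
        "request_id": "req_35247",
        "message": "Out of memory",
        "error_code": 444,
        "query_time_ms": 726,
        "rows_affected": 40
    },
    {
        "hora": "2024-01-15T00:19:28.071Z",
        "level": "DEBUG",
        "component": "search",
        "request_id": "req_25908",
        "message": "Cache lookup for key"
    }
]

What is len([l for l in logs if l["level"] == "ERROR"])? 2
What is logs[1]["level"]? "ERROR"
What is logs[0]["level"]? "ERROR"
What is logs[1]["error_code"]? 497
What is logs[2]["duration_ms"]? 4959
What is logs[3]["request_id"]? "req_33080"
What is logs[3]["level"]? "DEBUG"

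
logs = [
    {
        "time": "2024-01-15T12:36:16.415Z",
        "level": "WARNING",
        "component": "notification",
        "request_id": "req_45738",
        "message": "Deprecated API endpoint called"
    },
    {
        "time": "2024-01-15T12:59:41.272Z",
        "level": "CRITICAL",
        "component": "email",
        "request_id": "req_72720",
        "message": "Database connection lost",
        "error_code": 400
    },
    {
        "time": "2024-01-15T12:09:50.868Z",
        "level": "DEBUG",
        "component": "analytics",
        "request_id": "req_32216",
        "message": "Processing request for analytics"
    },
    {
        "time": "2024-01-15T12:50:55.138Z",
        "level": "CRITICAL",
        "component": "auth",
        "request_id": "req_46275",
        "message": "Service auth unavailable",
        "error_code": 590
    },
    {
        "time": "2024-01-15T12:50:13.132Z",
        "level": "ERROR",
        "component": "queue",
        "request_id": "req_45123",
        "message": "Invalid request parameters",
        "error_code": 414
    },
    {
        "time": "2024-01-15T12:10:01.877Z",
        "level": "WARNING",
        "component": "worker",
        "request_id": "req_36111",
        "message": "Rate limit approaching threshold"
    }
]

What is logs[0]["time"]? "2024-01-15T12:36:16.415Z"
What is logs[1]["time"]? "2024-01-15T12:59:41.272Z"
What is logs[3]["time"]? "2024-01-15T12:50:55.138Z"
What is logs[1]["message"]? "Database connection lost"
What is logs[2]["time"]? "2024-01-15T12:09:50.868Z"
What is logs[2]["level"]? "DEBUG"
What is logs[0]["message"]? "Deprecated API endpoint called"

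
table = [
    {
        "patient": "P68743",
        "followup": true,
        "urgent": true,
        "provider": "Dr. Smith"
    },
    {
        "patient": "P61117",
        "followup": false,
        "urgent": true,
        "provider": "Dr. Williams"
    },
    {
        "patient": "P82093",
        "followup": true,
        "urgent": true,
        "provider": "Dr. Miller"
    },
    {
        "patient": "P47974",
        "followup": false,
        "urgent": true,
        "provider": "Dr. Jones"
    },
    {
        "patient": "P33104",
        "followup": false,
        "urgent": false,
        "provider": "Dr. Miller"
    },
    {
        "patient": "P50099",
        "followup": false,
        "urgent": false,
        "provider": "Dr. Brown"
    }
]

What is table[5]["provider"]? "Dr. Brown"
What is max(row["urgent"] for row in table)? True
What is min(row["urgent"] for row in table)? False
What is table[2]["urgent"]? True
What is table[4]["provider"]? "Dr. Miller"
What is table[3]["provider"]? "Dr. Jones"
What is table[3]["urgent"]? True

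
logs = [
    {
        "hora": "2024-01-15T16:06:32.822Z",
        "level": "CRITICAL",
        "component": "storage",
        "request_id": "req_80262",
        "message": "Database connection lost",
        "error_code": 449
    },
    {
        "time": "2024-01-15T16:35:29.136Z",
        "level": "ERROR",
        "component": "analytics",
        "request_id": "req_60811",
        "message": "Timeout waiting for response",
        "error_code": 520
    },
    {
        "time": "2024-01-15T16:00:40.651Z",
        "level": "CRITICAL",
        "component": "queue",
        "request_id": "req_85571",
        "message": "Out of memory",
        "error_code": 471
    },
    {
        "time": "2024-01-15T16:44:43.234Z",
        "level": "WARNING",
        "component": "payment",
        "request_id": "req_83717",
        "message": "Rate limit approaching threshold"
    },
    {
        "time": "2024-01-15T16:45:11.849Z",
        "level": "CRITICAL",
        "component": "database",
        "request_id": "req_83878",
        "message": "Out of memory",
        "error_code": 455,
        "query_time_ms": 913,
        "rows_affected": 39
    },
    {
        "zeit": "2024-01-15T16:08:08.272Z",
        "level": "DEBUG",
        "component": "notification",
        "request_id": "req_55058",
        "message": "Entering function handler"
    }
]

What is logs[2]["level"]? "CRITICAL"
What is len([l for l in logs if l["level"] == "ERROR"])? 1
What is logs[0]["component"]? "storage"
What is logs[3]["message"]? "Rate limit approaching threshold"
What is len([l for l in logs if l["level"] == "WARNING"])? 1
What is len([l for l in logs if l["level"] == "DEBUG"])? 1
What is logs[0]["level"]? "CRITICAL"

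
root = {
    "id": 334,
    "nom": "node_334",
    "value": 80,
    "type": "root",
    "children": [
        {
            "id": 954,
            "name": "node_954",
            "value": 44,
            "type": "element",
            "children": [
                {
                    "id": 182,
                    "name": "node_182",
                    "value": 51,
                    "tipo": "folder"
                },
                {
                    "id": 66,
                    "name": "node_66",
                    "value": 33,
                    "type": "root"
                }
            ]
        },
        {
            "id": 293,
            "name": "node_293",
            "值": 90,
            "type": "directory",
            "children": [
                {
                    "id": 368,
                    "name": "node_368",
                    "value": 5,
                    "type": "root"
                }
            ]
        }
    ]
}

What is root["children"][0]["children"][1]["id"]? 66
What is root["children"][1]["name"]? "node_293"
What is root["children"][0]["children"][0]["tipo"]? "folder"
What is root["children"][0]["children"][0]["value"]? 51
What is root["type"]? "root"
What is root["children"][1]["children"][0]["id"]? 368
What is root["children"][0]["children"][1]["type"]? "root"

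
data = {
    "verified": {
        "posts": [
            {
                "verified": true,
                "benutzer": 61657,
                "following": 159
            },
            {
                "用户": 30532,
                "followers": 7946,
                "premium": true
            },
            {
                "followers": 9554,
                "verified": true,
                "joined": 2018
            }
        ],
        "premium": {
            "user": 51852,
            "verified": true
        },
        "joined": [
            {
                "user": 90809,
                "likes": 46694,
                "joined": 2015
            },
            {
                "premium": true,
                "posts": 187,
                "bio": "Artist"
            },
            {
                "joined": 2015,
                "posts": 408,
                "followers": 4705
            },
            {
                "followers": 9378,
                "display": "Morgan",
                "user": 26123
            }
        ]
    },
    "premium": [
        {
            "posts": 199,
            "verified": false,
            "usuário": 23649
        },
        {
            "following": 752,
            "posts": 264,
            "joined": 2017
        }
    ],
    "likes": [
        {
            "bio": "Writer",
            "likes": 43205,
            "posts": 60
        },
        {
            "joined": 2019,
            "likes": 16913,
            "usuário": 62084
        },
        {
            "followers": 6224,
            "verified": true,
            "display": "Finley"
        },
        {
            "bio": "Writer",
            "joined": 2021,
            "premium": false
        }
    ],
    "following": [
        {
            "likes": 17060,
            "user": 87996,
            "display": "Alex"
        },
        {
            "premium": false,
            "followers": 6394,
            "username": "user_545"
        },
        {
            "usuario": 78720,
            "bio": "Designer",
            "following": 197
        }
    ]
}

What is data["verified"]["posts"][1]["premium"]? True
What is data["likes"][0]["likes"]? 43205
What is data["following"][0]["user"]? 87996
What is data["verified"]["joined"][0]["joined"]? 2015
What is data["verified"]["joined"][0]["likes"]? 46694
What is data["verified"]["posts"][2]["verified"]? True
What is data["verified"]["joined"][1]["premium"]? True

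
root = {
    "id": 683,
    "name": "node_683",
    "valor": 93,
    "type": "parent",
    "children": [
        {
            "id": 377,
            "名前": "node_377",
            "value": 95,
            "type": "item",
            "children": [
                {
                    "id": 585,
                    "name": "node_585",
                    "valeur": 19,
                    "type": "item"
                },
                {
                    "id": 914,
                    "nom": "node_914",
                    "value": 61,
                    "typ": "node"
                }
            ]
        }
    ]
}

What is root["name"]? "node_683"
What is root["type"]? "parent"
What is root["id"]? 683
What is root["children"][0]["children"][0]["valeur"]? 19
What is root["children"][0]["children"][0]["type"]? "item"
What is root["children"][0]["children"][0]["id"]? 585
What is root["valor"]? 93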